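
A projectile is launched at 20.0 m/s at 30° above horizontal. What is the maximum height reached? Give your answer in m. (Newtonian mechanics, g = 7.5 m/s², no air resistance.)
H = v₀²sin²(θ)/(2g) = 6.667 m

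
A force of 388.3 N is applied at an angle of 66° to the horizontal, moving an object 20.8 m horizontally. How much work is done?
W = Fd cosθ = 388.3×20.8×cos(66°) = 3285.1 J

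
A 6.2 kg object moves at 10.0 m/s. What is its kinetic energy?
KE = ½mv² = ½×6.2×10.0² = 310.0 J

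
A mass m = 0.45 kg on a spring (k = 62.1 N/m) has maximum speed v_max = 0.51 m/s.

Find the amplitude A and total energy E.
½mv²_max = ½kA² → A = v_max√(m/k) = 0.51×√(0.45/62.1) = 0.04341 m = 4.341 cm
E = ½mv²_max = ½×0.45×0.51² = 0.05852 J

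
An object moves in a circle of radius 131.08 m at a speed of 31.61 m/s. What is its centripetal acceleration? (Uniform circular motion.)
a_c = v²/r = 31.61²/131.08 = 999.192/131.08 = 7.62 m/s²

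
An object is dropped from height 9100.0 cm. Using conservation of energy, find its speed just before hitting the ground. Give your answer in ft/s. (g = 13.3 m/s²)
mgh = ½mv² → v = √(2gh) = √(2×13.3×91) = 49.2 m/s = 161.4 ft/s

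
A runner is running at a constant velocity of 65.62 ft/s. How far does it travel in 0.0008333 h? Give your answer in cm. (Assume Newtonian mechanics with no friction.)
d = vt (with unit conversion) = 6000.0 cm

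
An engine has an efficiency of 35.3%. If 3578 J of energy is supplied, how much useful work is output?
W_out = η × W_in = 0.353 × 3578 = 1263.0 J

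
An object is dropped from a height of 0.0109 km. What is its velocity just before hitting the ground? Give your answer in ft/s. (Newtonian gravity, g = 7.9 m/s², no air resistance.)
v = √(2gh) (with unit conversion) = 43.06 ft/s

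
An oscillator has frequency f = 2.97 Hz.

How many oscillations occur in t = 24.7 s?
n = f×t = 2.97×24.7 = 73.36 oscillations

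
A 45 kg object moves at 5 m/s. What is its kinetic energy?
KE = ½mv² = ½×45×5² = 562.5 J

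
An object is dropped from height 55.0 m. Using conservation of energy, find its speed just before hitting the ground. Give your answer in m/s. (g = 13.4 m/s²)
mgh = ½mv² → v = √(2gh) = √(2×13.4×55) = 38.39 m/s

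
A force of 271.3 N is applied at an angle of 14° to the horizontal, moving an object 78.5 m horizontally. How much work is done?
W = Fd cosθ = 271.3×78.5×cos(14°) = 20664.0 J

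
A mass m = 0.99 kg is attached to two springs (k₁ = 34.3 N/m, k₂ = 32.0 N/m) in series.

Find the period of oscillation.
k_eq = k₁k₂/(k₁+k₂) = 16.56 N/m
T = 2π√(m/k_eq) = 2π√(0.99/16.56) = 1.536 s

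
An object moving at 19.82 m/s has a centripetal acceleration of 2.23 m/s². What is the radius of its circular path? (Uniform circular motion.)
r = v²/a_c = 19.82²/2.23 = 176.16 m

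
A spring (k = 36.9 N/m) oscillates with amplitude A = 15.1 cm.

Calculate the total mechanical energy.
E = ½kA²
E = ½kA² = ½×36.9×(0.151)² = 0.4207 J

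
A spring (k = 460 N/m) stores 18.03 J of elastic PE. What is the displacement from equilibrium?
PE = ½kx² → x = √(2PE/k) = √(2×18.03/460) = 0.28 m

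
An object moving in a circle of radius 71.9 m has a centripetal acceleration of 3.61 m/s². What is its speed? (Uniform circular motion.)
v = √(a_c × r) = √(3.61 × 71.9) = 16.11 m/s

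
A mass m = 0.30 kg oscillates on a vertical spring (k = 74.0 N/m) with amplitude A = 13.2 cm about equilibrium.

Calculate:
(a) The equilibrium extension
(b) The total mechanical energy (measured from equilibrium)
x_eq = mg/k = 0.3×9.81/74.0 = 0.03977 m = 3.977 cm
E = ½kA² = ½×74.0×(0.132)² = 0.6447 J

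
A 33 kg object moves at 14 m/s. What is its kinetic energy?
KE = ½mv² = ½×33×14² = 3234.0 J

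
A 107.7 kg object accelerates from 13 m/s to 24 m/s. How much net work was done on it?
W_net = ΔKE = ½m(v₂² − v₁²) = ½×107.7×(24² − 13²) = 21916.95 J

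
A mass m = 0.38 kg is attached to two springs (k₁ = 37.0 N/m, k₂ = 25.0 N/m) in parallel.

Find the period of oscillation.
k_eq = k₁+k₂ = 62 N/m
T = 2π√(m/k_eq) = 2π√(0.38/62) = 0.4919 s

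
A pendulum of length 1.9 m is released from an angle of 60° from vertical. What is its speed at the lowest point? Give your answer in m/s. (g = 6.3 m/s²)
h = L(1 − cosθ) = 1.9×(1 − cos60°) = 0.95 m
v = √(2gh) = √(2×6.3×0.95) = 3.46 m/s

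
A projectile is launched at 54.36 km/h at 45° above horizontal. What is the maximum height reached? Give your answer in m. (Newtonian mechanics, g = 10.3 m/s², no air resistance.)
H = v₀²sin²(θ)/(2g) (with unit conversion) = 5.534 m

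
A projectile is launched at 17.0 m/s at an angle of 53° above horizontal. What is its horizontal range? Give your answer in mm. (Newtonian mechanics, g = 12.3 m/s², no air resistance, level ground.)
R = v₀² sin(2θ) / g (with unit conversion) = 22590.0 mm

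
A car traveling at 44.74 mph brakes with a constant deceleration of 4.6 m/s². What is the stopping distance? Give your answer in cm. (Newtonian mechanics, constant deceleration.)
d = v₀² / (2a) (with unit conversion) = 4348.0 cm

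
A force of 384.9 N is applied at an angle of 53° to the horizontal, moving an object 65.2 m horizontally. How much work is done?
W = Fd cosθ = 384.9×65.2×cos(53°) = 15103.0 J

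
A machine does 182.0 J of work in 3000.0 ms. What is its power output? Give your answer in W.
P = W/t = 182 J / 3 s = 60.67 W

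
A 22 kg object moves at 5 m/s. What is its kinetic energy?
KE = ½mv² = ½×22×5² = 275.0 J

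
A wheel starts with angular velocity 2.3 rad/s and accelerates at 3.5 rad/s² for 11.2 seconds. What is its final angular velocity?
ω = ω₀ + αt = 2.3 + 3.5 × 11.2 = 41.5 rad/s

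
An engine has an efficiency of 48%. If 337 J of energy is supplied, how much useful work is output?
W_out = η × W_in = 0.48 × 337 = 161.76 J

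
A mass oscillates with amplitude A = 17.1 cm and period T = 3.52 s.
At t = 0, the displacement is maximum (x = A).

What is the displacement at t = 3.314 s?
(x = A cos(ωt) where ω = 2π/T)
ω = 2π/T = 2π/3.52 = 1.785 rad/s
x = A cos(ωt) = 17.1×cos(1.785×3.314) = 15.96 cm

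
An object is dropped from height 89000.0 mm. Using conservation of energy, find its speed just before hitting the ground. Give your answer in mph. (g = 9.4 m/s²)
mgh = ½mv² → v = √(2gh) = √(2×9.4×89) = 40.9 m/s = 91.5 mph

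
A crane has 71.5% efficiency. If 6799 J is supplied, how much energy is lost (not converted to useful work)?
W_out = η × W_in = 0.715×6799 = 4861.3 J
W_lost = W_in − W_out = 6799 − 4861.3 = 1937.7 J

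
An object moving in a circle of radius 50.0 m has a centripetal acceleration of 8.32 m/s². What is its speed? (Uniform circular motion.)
v = √(a_c × r) = √(8.32 × 50.0) = 20.4 m/s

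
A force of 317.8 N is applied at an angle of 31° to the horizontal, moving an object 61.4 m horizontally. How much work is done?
W = Fd cosθ = 317.8×61.4×cos(31°) = 16726.0 J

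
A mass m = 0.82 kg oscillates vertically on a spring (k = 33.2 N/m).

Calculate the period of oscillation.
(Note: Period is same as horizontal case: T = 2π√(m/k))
T = 2π√(m/k) = 2π√(0.82/33.2) = 0.9875 s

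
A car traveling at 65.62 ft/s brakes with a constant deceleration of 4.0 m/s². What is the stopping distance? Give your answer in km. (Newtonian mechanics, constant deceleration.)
d = v₀² / (2a) (with unit conversion) = 0.05 km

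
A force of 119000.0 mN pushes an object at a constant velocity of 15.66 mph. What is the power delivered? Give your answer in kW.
P = Fv = 119 N × 7.001 m/s = 833.1 W = 0.8331 kW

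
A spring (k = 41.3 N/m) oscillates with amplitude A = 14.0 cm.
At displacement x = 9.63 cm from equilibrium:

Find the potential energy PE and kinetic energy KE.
E_total = ½kA² = ½×41.3×(0.14)² = 0.4047 J
PE = ½kx² = ½×41.3×(0.0963)² = 0.1915 J
KE = E_total − PE = 0.2132 J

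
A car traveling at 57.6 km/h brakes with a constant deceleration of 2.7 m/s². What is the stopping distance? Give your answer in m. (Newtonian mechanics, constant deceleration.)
d = v₀² / (2a) (with unit conversion) = 47.41 m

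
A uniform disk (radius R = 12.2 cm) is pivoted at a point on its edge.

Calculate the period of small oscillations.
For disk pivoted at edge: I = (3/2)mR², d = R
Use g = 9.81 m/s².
I/m = (3/2)R² = 0.02233 m²; d = R = 0.122 m
T = 2π√((3/2)R²/(gR)) = 2π√(3R/(2g)) = 0.8582 s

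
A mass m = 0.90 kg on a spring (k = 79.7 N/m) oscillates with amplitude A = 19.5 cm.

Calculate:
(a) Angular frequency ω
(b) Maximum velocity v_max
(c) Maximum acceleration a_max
ω = √(k/m) = √(79.7/0.9) = 9.41 rad/s
v_max = ωA = 9.41×0.195 = 1.835 m/s
a_max = ω²A = 9.41²×0.195 = 17.27 m/s²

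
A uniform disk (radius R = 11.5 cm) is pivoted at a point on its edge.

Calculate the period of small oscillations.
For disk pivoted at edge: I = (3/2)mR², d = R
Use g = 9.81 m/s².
I/m = (3/2)R² = 0.01984 m²; d = R = 0.115 m
T = 2π√((3/2)R²/(gR)) = 2π√(3R/(2g)) = 0.8332 s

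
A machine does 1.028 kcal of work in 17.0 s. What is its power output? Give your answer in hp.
P = W/t = 4301 J / 17 s = 253 W = 0.3393 hp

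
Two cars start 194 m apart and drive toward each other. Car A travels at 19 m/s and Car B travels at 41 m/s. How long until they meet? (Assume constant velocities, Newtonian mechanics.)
Combined speed: v_combined = 19 + 41 = 60 m/s
Time to meet: t = d/60 = 194/60 = 3.23 s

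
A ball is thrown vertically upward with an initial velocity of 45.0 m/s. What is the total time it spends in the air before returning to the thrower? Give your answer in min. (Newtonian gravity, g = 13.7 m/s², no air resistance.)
t_total = 2v₀/g (with unit conversion) = 0.1095 min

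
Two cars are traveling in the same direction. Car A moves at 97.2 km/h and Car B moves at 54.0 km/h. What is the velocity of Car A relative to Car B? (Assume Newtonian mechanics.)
v_rel = v_A - v_B = 97.2 - 54.0 = 43.2 km/h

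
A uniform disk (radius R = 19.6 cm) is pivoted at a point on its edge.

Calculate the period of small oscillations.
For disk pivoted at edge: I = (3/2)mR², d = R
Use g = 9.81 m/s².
I/m = (3/2)R² = 0.05762 m²; d = R = 0.196 m
T = 2π√((3/2)R²/(gR)) = 2π√(3R/(2g)) = 1.088 s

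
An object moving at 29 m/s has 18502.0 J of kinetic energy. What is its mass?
KE = ½mv² → m = 2KE/v² = 2×18502.0/29² = 44.0 kg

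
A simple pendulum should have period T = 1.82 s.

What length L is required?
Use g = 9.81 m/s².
T = 2π√(L/g) → L = g(T/2π)² = 9.81×(1.82/2π)² = 0.8231 m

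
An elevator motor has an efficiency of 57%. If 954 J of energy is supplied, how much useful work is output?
W_out = η × W_in = 0.57 × 954 = 543.78 J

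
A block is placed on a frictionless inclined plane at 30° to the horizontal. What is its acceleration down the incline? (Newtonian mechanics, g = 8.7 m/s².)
a = g sin(θ) = 8.7 × sin(30°) = 8.7 × 0.5 = 4.35 m/s²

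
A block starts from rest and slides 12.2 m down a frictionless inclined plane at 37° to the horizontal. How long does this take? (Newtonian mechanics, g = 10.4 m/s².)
a = g sin(θ) = 10.4 × sin(37°) = 6.26 m/s²
t = √(2d/a) = √(2 × 12.2 / 6.26) = 1.97 s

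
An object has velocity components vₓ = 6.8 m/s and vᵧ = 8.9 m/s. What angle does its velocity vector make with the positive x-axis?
θ = arctan(vᵧ/vₓ) = arctan(8.9/6.8) = 52.62°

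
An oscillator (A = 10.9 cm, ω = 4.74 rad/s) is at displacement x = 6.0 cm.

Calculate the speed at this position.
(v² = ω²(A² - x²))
v = ω√(A² − x²) = 4.74×√(0.109² − 0.06²) = 0.4313 m/s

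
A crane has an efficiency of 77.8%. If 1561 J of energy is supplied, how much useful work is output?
W_out = η × W_in = 0.778 × 1561 = 1214.5 J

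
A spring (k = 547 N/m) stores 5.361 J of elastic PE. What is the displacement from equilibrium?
PE = ½kx² → x = √(2PE/k) = √(2×5.361/547) = 0.14 m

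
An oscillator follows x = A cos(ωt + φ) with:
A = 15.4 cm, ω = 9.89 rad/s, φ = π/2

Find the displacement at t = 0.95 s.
x = A cos(ωt + φ) = 15.4×cos(9.89×0.95 + π/2) = -0.4508 cm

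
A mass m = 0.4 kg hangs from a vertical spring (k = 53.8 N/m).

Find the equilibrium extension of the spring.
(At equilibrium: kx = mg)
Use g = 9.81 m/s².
x_eq = mg/k = 0.4×9.81/53.8 = 0.07294 m = 7.294 cm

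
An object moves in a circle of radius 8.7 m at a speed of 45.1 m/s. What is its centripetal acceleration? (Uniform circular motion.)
a_c = v²/r = 45.1²/8.7 = 2034.01/8.7 = 233.79 m/s²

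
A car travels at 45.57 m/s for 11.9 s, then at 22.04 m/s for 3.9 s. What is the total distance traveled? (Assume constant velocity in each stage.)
d₁ = v₁t₁ = 45.57 × 11.9 = 542.283 m
d₂ = v₂t₂ = 22.04 × 3.9 = 85.956 m
d_total = 542.283 + 85.956 = 628.24 m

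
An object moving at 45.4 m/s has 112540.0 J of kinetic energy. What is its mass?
KE = ½mv² → m = 2KE/v² = 2×112540.0/45.4² = 109.2 kg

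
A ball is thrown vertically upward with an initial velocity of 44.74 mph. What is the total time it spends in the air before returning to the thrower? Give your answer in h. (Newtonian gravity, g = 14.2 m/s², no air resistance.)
t_total = 2v₀/g (with unit conversion) = 0.0007825 h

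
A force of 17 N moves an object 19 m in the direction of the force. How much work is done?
W = Fd = 17×19 = 323.0 J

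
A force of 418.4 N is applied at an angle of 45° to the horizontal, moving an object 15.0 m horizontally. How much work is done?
W = Fd cosθ = 418.4×15.0×cos(45°) = 4437.8 J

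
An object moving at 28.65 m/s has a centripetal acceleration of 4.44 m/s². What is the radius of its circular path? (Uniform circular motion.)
r = v²/a_c = 28.65²/4.44 = 184.87 m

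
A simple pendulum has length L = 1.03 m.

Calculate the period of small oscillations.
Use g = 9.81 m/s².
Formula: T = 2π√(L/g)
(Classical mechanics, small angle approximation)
T = 2π√(L/g) = 2π√(1.03/9.81) = 2.036 s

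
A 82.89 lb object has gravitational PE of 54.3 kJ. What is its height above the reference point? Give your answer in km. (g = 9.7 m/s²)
PE = mgh → h = PE/(mg) = 5.43e+04 J / (37.6 kg × 9.7 m/s²) = 148.9 m = 0.1489 km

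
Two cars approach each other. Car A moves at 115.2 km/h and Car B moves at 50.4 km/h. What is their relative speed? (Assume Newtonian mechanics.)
v_rel = v_A + v_B = 115.2 + 50.4 = 165.6 km/h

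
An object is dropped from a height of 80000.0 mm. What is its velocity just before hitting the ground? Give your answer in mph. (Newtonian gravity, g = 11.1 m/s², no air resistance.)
v = √(2gh) (with unit conversion) = 94.27 mph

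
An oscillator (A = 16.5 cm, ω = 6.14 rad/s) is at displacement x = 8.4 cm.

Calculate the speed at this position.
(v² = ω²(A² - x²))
v = ω√(A² − x²) = 6.14×√(0.165² − 0.084²) = 0.872 m/s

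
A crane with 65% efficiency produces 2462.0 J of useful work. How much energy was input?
W_in = W_out/η = 2462.0/0.65 = 3787.7 J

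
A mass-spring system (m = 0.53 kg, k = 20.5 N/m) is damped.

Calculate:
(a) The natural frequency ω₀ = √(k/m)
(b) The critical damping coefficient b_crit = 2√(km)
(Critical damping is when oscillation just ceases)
ω₀ = √(k/m) = √(20.5/0.53) = 6.219 rad/s
b_crit = 2√(km) = 2√(20.5×0.53) = 6.592 kg/s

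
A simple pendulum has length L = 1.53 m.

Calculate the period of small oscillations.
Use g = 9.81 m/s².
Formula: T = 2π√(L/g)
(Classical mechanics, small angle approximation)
T = 2π√(L/g) = 2π√(1.53/9.81) = 2.481 s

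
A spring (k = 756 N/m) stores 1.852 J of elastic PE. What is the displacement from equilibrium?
PE = ½kx² → x = √(2PE/k) = √(2×1.852/756) = 0.07 m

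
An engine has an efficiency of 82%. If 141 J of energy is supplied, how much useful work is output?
W_out = η × W_in = 0.82 × 141 = 115.62 J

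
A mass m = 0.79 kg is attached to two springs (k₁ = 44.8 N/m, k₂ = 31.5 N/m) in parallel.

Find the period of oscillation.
k_eq = k₁+k₂ = 76.3 N/m
T = 2π√(m/k_eq) = 2π√(0.79/76.3) = 0.6393 s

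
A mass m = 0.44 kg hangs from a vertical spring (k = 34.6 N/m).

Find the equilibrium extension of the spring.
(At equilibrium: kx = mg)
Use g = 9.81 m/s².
x_eq = mg/k = 0.44×9.81/34.6 = 0.1248 m = 12.48 cm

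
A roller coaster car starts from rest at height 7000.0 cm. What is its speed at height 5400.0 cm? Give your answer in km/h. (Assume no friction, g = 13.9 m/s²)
mgh₁ = ½mv₂² + mgh₂ → v₂ = √(2g(h₁−h₂)) = √(2×13.9×(70−54)) = 21.09 m/s = 75.93 km/h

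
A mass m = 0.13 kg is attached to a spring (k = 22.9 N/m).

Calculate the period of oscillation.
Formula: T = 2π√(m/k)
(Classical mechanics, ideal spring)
T = 2π√(m/k) = 2π√(0.13/22.9) = 0.4734 s; f = 1/T = 2.112 Hz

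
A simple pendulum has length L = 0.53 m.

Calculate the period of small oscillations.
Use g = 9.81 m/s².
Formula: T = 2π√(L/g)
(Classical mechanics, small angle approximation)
T = 2π√(L/g) = 2π√(0.53/9.81) = 1.46 s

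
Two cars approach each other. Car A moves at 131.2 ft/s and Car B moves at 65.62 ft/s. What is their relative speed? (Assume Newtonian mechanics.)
v_rel = v_A + v_B = 131.2 + 65.62 = 196.8 ft/s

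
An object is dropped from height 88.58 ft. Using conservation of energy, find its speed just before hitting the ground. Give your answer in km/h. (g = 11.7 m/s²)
mgh = ½mv² → v = √(2gh) = √(2×11.7×27) = 25.14 m/s = 90.49 km/h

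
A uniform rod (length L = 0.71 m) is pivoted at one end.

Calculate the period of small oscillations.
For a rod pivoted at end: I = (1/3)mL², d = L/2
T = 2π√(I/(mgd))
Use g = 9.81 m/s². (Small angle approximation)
I/m = (1/3)L² = 0.168 m²; d = L/2 = 0.355 m
T = 2π√(I/(mgd)) = 2π√(0.168/(9.81×0.355)) = 1.38 s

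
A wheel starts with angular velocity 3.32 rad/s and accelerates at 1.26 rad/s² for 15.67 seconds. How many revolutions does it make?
θ = ω₀t + ½αt² = 3.32×15.67 + ½×1.26×15.67² = 206.72 rad
Revolutions = θ/(2π) = 206.72/(2π) = 32.9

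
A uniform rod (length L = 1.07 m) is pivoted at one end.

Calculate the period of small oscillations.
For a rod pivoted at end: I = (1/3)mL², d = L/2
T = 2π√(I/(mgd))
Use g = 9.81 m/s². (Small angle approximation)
I/m = (1/3)L² = 0.3816 m²; d = L/2 = 0.535 m
T = 2π√(I/(mgd)) = 2π√(0.3816/(9.81×0.535)) = 1.694 s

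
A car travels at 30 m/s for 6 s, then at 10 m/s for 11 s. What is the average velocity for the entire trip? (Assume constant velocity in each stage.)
d₁ = v₁t₁ = 30 × 6 = 180 m
d₂ = v₂t₂ = 10 × 11 = 110 m
d_total = 290 m, t_total = 17 s
v_avg = d_total/t_total = 290/17 = 17.06 m/s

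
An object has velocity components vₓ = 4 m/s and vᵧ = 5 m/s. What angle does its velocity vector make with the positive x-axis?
θ = arctan(vᵧ/vₓ) = arctan(5/4) = 51.34°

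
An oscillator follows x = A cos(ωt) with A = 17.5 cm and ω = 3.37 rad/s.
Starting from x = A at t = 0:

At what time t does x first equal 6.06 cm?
cos(ωt) = x/A = 6.06/17.5 = 0.3463
ωt = arccos(0.3463) = 1.217 rad
t = 1.217/3.37 = 0.3612 s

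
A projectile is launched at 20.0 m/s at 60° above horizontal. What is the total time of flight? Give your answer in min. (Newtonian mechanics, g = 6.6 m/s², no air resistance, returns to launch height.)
T = 2v₀sin(θ)/g (with unit conversion) = 0.08748 min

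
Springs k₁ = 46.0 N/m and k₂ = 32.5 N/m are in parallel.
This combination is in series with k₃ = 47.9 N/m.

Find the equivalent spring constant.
k₁₂ = k₁ + k₂ = 78.5 N/m (parallel)
1/k_eq = 1/k₁₂ + 1/k₃ → k_eq = 29.75 N/m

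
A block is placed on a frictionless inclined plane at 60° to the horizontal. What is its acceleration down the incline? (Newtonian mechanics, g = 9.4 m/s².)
a = g sin(θ) = 9.4 × sin(60°) = 9.4 × 0.866 = 8.14 m/s²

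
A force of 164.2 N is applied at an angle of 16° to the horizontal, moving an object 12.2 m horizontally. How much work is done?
W = Fd cosθ = 164.2×12.2×cos(16°) = 1925.6 J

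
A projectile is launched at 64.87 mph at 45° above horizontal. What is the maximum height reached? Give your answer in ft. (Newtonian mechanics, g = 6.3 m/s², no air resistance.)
H = v₀²sin²(θ)/(2g) (with unit conversion) = 109.5 ft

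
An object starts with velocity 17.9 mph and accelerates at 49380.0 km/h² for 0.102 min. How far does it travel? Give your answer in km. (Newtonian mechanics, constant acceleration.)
d = v₀t + ½at² (with unit conversion) = 0.1203 km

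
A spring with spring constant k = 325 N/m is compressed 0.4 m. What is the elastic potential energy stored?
PE = ½kx² = ½×325×0.4² = 26.0 J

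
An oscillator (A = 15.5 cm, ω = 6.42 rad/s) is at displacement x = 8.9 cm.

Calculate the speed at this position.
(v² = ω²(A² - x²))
v = ω√(A² − x²) = 6.42×√(0.155² − 0.089²) = 0.8147 m/s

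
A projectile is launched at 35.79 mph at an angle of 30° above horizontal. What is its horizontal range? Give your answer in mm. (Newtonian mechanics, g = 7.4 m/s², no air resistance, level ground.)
R = v₀² sin(2θ) / g (with unit conversion) = 29960.0 mm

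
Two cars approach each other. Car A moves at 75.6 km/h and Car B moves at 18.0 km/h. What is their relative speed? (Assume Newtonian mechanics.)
v_rel = v_A + v_B = 75.6 + 18.0 = 93.6 km/h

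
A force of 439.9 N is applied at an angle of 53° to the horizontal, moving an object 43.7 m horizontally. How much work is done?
W = Fd cosθ = 439.9×43.7×cos(53°) = 11569.0 J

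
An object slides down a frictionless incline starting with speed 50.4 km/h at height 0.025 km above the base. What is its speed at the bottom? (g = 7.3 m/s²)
½mv₀² + mgh = ½mv² → v = √(v₀² + 2gh) = √(14² + 2×7.3×25) = 23.69 m/s = 85.27 km/h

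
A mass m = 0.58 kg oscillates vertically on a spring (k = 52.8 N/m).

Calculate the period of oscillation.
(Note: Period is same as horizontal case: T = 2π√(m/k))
T = 2π√(m/k) = 2π√(0.58/52.8) = 0.6585 s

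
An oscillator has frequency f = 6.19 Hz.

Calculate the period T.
T = 1/f = 1/6.19 = 0.1616 s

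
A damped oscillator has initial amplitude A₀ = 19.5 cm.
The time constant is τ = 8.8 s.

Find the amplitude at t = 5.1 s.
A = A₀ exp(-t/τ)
A = A₀ exp(−t/τ) = 19.5×exp(−5.1/8.8) = 10.92 cm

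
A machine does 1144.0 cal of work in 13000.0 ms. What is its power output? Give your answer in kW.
P = W/t = 4786 J / 13 s = 368.2 W = 0.3682 kW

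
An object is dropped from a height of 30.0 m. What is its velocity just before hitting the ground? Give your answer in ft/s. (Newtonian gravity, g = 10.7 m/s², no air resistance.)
v = √(2gh) (with unit conversion) = 83.13 ft/s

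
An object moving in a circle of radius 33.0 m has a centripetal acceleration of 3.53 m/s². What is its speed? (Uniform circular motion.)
v = √(a_c × r) = √(3.53 × 33.0) = 10.79 m/s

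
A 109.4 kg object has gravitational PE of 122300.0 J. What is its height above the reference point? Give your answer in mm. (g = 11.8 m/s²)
PE = mgh → h = PE/(mg) = 1.223e+05 J / (109.4 kg × 11.8 m/s²) = 94.74 m = 94740.0 mm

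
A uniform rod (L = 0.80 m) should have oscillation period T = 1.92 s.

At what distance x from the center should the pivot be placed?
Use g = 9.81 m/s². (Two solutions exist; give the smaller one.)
T = 2π√((L²/12 + x²)/(gx)). Let c = T²g/(4π²) = 0.916.
x² − cx + L²/12 = 0 → x = (c − √(c² − L²/3))/2 = 0.06248 m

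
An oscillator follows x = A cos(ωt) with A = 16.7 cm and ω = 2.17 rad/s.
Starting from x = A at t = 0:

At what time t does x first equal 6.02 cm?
cos(ωt) = x/A = 6.02/16.7 = 0.3605
ωt = arccos(0.3605) = 1.202 rad
t = 1.202/2.17 = 0.5539 s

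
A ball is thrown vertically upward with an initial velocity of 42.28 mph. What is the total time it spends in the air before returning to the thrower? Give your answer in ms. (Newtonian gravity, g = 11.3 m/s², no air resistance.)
t_total = 2v₀/g (with unit conversion) = 3345.0 ms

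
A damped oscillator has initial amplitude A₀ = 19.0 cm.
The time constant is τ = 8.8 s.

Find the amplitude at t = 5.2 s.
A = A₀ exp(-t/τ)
A = A₀ exp(−t/τ) = 19.0×exp(−5.2/8.8) = 10.52 cm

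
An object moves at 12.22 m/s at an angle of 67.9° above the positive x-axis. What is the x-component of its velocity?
vₓ = v cos(θ) = 12.22 × cos(67.9°) = 4.6 m/s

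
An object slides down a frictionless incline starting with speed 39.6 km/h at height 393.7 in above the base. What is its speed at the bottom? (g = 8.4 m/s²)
½mv₀² + mgh = ½mv² → v = √(v₀² + 2gh) = √(11² + 2×8.4×10) = 17 m/s = 61.2 km/h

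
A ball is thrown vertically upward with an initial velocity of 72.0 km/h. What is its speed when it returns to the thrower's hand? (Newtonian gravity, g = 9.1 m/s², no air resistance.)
By conservation of energy, the ball returns at the same speed = 72.0 km/h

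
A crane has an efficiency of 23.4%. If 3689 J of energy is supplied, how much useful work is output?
W_out = η × W_in = 0.234 × 3689 = 863.23 J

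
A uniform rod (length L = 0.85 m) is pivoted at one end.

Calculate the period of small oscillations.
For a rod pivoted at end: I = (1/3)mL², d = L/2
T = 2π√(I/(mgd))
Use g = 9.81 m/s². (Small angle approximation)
I/m = (1/3)L² = 0.2408 m²; d = L/2 = 0.425 m
T = 2π√(I/(mgd)) = 2π√(0.2408/(9.81×0.425)) = 1.51 s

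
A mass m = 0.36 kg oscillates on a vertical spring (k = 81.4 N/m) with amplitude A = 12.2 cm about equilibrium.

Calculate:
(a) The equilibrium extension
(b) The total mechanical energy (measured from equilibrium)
x_eq = mg/k = 0.36×9.81/81.4 = 0.04339 m = 4.339 cm
E = ½kA² = ½×81.4×(0.122)² = 0.6058 J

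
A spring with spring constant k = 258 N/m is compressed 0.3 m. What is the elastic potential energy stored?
PE = ½kx² = ½×258×0.3² = 11.61 J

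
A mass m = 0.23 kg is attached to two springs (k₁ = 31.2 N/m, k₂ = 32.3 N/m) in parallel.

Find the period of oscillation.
k_eq = k₁+k₂ = 63.5 N/m
T = 2π√(m/k_eq) = 2π√(0.23/63.5) = 0.3781 s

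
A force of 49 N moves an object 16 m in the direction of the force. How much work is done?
W = Fd = 49×16 = 784.0 J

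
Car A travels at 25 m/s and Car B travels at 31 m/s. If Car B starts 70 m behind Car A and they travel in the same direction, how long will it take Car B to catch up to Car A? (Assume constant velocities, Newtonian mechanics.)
Relative speed: v_rel = 31 - 25 = 6 m/s
Time to catch: t = d₀/v_rel = 70/6 = 11.67 s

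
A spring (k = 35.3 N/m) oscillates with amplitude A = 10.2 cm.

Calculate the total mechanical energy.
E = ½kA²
E = ½kA² = ½×35.3×(0.102)² = 0.1836 J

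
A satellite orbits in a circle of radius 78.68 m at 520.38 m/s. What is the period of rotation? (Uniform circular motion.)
T = 2πr/v = 2π×78.68/520.38 = 0.95 s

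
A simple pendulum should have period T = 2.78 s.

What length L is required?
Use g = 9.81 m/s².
T = 2π√(L/g) → L = g(T/2π)² = 9.81×(2.78/2π)² = 1.92 m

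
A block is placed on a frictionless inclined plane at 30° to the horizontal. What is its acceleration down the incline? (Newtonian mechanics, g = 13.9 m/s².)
a = g sin(θ) = 13.9 × sin(30°) = 13.9 × 0.5 = 6.95 m/s²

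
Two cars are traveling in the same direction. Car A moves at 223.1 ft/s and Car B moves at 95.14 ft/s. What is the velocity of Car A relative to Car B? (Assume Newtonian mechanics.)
v_rel = v_A - v_B = 223.1 - 95.14 = 128.0 ft/s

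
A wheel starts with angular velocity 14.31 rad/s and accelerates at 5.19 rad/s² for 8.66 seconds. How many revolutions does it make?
θ = ω₀t + ½αt² = 14.31×8.66 + ½×5.19×8.66² = 318.54 rad
Revolutions = θ/(2π) = 318.54/(2π) = 50.7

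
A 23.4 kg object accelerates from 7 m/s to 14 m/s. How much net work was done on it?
W_net = ΔKE = ½m(v₂² − v₁²) = ½×23.4×(14² − 7²) = 1719.9 J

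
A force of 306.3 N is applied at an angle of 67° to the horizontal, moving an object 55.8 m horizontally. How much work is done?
W = Fd cosθ = 306.3×55.8×cos(67°) = 6678.2 J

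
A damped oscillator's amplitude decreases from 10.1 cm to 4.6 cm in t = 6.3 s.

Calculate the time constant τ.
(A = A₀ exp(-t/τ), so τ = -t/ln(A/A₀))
A/A₀ = 4.6/10.1 = 0.4554; ln(A/A₀) = -0.7865
τ = −t/ln(A/A₀) = −6.3/-0.7865 = 8.01 s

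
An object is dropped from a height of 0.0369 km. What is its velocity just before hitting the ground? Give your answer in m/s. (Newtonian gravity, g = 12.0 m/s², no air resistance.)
v = √(2gh) (with unit conversion) = 29.76 m/s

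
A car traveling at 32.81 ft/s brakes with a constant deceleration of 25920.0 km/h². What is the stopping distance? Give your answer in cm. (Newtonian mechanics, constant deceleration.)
d = v₀² / (2a) (with unit conversion) = 2500.0 cm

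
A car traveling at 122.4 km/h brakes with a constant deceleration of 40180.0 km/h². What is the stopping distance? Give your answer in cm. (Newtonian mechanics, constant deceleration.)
d = v₀² / (2a) (with unit conversion) = 18640.0 cm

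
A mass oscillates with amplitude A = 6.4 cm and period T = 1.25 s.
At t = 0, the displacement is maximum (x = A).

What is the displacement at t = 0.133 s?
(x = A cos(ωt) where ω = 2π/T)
ω = 2π/T = 2π/1.25 = 5.027 rad/s
x = A cos(ωt) = 6.4×cos(5.027×0.133) = 5.022 cm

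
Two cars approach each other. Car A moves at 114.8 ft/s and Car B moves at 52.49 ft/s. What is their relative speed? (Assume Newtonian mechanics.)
v_rel = v_A + v_B = 114.8 + 52.49 = 167.3 ft/s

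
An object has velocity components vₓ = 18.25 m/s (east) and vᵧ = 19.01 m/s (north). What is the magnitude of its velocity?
|v| = √(vₓ² + vᵧ²) = √(18.25² + 19.01²) = √(694.443) = 26.35 m/s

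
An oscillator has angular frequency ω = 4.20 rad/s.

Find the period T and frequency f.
T = 2π/ω = 2π/4.2 = 1.496 s; f = ω/2π = 0.6685 Hz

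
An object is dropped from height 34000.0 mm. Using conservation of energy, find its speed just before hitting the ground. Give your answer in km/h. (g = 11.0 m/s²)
mgh = ½mv² → v = √(2gh) = √(2×11.0×34) = 27.35 m/s = 98.46 km/h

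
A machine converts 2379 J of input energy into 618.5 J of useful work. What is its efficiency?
η = W_out/W_in = 618.5/2379 = 0.26 = 26.0%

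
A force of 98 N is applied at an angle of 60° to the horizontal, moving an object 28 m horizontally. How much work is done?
W = Fd cosθ = 98×28×cos(60°) = 1372.0 J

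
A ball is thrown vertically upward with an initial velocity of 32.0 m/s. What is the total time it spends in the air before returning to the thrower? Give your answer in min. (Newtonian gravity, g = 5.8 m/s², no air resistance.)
t_total = 2v₀/g (with unit conversion) = 0.1839 min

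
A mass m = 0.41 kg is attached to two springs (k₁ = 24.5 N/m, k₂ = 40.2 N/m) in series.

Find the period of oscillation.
k_eq = k₁k₂/(k₁+k₂) = 15.22 N/m
T = 2π√(m/k_eq) = 2π√(0.41/15.22) = 1.031 s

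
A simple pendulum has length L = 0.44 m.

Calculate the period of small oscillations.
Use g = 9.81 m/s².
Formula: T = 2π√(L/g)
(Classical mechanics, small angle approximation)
T = 2π√(L/g) = 2π√(0.44/9.81) = 1.331 s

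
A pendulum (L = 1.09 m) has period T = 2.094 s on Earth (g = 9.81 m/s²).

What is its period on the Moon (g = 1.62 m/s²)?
T = 2π√(L/g), so T_moon/T_earth = √(g_earth/g_moon)
T_moon = 2π√(1.09/1.62) = 5.154 s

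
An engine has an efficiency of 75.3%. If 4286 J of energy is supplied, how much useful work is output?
W_out = η × W_in = 0.753 × 4286 = 3227.4 J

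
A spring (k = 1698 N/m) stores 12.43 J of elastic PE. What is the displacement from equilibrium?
PE = ½kx² → x = √(2PE/k) = √(2×12.43/1698) = 0.121 m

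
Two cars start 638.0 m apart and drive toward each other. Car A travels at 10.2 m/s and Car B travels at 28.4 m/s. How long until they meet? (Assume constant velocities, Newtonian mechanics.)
Combined speed: v_combined = 10.2 + 28.4 = 38.6 m/s
Time to meet: t = d/38.6 = 638.0/38.6 = 16.53 s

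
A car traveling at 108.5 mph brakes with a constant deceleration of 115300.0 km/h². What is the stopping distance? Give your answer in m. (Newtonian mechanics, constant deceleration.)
d = v₀² / (2a) (with unit conversion) = 132.2 m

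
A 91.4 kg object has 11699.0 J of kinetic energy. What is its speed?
KE = ½mv² → v = √(2KE/m) = √(2×11699.0/91.4) = 16.0 m/s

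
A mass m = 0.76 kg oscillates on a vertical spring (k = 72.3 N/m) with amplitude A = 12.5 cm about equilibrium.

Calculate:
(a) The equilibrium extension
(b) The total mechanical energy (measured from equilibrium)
x_eq = mg/k = 0.76×9.81/72.3 = 0.1031 m = 10.31 cm
E = ½kA² = ½×72.3×(0.125)² = 0.5648 J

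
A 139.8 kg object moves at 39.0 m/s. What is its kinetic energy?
KE = ½mv² = ½×139.8×39.0² = 106317.9 J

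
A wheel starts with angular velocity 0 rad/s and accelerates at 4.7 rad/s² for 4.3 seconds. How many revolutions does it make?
θ = ω₀t + ½αt² = 0×4.3 + ½×4.7×4.3² = 43.45 rad
Revolutions = θ/(2π) = 43.45/(2π) = 6.92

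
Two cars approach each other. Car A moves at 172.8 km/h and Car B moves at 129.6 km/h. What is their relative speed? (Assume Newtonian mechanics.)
v_rel = v_A + v_B = 172.8 + 129.6 = 302.4 km/h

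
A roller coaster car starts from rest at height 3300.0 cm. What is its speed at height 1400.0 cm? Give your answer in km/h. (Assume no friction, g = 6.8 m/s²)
mgh₁ = ½mv₂² + mgh₂ → v₂ = √(2g(h₁−h₂)) = √(2×6.8×(33−14)) = 16.07 m/s = 57.87 km/h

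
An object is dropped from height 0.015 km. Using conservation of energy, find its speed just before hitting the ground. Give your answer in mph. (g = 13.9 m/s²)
mgh = ½mv² → v = √(2gh) = √(2×13.9×15) = 20.42 m/s = 45.68 mph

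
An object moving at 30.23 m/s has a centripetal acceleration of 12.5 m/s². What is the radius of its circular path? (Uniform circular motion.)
r = v²/a_c = 30.23²/12.5 = 73.11 m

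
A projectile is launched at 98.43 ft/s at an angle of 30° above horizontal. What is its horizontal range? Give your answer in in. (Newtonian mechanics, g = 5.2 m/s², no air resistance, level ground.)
R = v₀² sin(2θ) / g (with unit conversion) = 5902.0 in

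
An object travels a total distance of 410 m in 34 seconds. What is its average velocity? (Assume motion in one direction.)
v_avg = Δd / Δt = 410 / 34 = 12.06 m/s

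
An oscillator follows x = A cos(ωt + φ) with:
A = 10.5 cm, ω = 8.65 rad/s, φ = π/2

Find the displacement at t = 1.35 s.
x = A cos(ωt + φ) = 10.5×cos(8.65×1.35 + π/2) = 8.152 cm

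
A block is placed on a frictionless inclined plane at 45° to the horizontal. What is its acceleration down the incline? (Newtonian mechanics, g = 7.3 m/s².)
a = g sin(θ) = 7.3 × sin(45°) = 7.3 × 0.7071 = 5.16 m/s²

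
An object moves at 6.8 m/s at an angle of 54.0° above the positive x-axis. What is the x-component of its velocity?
vₓ = v cos(θ) = 6.8 × cos(54.0°) = 4.0 m/s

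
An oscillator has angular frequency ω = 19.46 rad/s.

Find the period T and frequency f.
T = 2π/ω = 2π/19.46 = 0.3229 s; f = ω/2π = 3.097 Hz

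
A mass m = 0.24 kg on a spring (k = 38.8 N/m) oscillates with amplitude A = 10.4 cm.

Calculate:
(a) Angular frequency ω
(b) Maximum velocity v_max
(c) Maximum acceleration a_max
ω = √(k/m) = √(38.8/0.24) = 12.71 rad/s
v_max = ωA = 12.71×0.104 = 1.322 m/s
a_max = ω²A = 12.71²×0.104 = 16.81 m/s²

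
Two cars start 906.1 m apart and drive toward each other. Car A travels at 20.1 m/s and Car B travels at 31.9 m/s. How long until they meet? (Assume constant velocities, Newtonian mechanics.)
Combined speed: v_combined = 20.1 + 31.9 = 52 m/s
Time to meet: t = d/52 = 906.1/52 = 17.43 s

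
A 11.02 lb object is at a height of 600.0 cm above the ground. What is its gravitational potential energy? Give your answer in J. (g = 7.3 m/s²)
PE = mgh = 4.999 kg × 7.3 m/s² × 6 m = 218.9 J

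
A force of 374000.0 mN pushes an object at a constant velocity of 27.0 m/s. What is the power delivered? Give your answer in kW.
P = Fv = 374 N × 27 m/s = 1.01e+04 W = 10.1 kW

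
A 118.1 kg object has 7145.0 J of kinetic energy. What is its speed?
KE = ½mv² → v = √(2KE/m) = √(2×7145.0/118.1) = 11.0 m/s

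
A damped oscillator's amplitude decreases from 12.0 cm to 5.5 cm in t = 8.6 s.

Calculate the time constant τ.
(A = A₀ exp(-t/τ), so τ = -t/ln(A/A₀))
A/A₀ = 5.5/12.0 = 0.4583; ln(A/A₀) = -0.7802
τ = −t/ln(A/A₀) = −8.6/-0.7802 = 11.02 s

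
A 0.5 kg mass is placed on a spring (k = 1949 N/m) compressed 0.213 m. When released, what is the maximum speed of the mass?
½kx² = ½mv² → v = x√(k/m) = 0.213×√(1949/0.5) = 13.3 m/s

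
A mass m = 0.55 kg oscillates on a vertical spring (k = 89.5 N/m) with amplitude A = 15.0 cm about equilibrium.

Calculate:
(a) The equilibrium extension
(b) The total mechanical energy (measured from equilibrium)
x_eq = mg/k = 0.55×9.81/89.5 = 0.06028 m = 6.028 cm
E = ½kA² = ½×89.5×(0.15)² = 1.007 J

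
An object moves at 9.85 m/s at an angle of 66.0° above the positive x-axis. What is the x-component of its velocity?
vₓ = v cos(θ) = 9.85 × cos(66.0°) = 4.01 m/s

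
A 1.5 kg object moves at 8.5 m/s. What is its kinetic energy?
KE = ½mv² = ½×1.5×8.5² = 54.1875 J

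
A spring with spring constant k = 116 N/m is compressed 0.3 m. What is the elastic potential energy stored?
PE = ½kx² = ½×116×0.3² = 5.22 J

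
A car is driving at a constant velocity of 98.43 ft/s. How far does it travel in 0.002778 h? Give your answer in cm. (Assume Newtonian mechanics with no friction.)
d = vt (with unit conversion) = 30000.0 cm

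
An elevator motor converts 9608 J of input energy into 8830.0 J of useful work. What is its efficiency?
η = W_out/W_in = 8830.0/9608 = 0.919 = 91.9%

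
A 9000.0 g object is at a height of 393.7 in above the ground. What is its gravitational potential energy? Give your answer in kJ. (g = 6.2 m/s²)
PE = mgh = 9 kg × 6.2 m/s² × 10 m = 558 J = 0.558 kJ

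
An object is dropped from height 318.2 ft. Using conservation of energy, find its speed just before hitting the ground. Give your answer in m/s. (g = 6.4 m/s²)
mgh = ½mv² → v = √(2gh) = √(2×6.4×96.99) = 35.23 m/s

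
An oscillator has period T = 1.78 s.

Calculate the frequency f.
f = 1/T = 1/1.78 = 0.5618 Hz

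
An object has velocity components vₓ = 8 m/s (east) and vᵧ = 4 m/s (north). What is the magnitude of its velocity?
|v| = √(vₓ² + vᵧ²) = √(8² + 4²) = √(80) = 8.94 m/s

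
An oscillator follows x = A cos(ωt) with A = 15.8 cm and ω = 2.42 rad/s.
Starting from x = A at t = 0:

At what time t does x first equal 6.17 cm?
cos(ωt) = x/A = 6.17/15.8 = 0.3905
ωt = arccos(0.3905) = 1.17 rad
t = 1.17/2.42 = 0.4833 s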